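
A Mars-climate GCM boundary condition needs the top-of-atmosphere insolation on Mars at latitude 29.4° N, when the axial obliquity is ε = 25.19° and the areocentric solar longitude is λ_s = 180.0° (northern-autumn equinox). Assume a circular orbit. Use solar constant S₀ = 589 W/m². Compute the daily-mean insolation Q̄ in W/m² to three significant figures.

Q̄ ≈ 163 W/m²

sin δ = sin 25.19° × sin 180.0° = 0.00000, so δ = +0.000°.
cos H₀ = −tan(+29.4°) tan(+0.000°) = -0.0000, H₀ = 1.5708 rad.
Bracket: H₀ sin φ sin δ + cos φ cos δ sin H₀ = 1.5708×0.49090×0.00000 + 0.87121×1.00000×1.00000 = 0.000000 + 0.871210 = 0.871210.
Q̄ = (S₀/π) × [bracket] = (589/π) × 0.871210 = 163.3 W/m².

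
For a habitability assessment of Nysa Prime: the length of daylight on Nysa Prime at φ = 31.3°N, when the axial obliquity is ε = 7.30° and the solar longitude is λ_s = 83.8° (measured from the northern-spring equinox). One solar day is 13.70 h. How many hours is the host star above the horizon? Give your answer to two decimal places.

Solar declination: sin δ = sin ε · sin λ_s = sin 7.30° × sin 83.8° = 0.12632, so δ = +7.257°.
cos H₀ = −tan φ · tan δ = −tan(+31.3°) × tan(+7.257°) = -0.0774, so H₀ = 1.6483 rad = 94.44°.
Daylight = 2H₀/(2π) × 13.70 h = (1.6483/π) × 13.70 = 7.19 h.

7.19 h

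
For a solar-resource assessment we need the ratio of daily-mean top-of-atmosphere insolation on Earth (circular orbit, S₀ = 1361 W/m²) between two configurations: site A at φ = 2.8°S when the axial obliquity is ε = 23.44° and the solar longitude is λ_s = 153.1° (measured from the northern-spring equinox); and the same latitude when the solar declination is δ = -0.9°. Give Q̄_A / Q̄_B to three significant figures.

Q̄_A / Q̄_B ≈ 0.969

— Configuration A (φ=-2.8°):
Solar declination: sin δ = sin ε · sin λ_s = sin 23.44° × sin 153.1° = 0.17997, so δ = +10.368°.
cos H₀ = −tan(-2.8°) tan(+10.368°) = 0.0089, H₀ = 1.5618 rad.
Bracket: H₀ sin φ sin δ + cos φ cos δ sin H₀ = 1.5618×-0.04885×0.17997 + 0.99881×0.98367×0.99996 = -0.013731 + 0.982460 = 0.968729.
Q̄ = (S₀/π) × [bracket] = (1361/π) × 0.968729 = 419.67 W/m².
— Configuration B (φ=-2.8°):
cos H₀ = −tan(-2.8°) tan(-0.900°) = -0.0008, H₀ = 1.5716 rad.
Bracket: H₀ sin φ sin δ + cos φ cos δ sin H₀ = 1.5716×-0.04885×-0.01571 + 0.99881×0.99988×1.00000 = 0.001206 + 0.998690 = 0.999896.
Q̄ = (S₀/π) × [bracket] = (1361/π) × 0.999896 = 433.17 W/m².
Ratio Q̄_A / Q̄_B = 419.67 / 433.17 = 0.9688.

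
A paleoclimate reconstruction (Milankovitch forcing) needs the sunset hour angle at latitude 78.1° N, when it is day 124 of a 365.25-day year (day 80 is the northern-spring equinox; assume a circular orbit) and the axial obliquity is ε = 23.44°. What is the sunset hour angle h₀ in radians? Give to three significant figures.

Solar longitude: L_s = 360° × (124 − 80)/365.25 = 43.368°.
sin δ = sin 23.44° × sin 43.368° = 0.27315, so δ = +15.852°.
Sunrise equation: cos h₀ = −tan ϕ · tan δ = -1.3474 ≤ −1, so the Sun never sets (polar day) and h₀ = π.

h₀ = 3.14 rad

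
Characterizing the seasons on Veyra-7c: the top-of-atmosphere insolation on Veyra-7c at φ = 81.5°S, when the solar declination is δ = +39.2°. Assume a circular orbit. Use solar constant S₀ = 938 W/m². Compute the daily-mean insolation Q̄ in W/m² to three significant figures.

Q̄ ≈ 0.00 W/m²

cos H₀ = −tan(-81.5°) tan(+39.200°) = 5.4572 ≥ 1 ⇒ polar night, H₀ = 0 and Q̄ = 0.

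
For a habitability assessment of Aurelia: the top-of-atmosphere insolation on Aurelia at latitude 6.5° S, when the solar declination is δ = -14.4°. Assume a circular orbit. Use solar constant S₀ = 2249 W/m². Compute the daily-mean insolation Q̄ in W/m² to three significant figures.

cos H₀ = −tan(-6.5°) tan(-14.400°) = -0.0293, H₀ = 1.6001 rad.
Bracket: H₀ sin φ sin δ + cos φ cos δ sin H₀ = 1.6001×-0.11320×-0.24869 + 0.99357×0.96858×0.99957 = 0.045046 + 0.961938 = 1.006984.
Q̄ = (S₀/π) × [bracket] = (2249/π) × 1.006984 = 720.9 W/m².

Q̄ ≈ 721 W/m²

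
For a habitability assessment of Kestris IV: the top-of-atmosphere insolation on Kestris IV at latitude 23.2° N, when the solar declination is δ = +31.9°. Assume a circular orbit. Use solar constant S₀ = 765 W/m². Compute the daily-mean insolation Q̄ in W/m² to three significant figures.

cos H₀ = −tan(+23.2°) tan(+31.900°) = -0.2668, H₀ = 1.8408 rad.
Bracket: H₀ sin φ sin δ + cos φ cos δ sin H₀ = 1.8408×0.39394×0.52844 + 0.91914×0.84897×0.96376 = 0.383206 + 0.752043 = 1.135249.
Q̄ = (S₀/π) × [bracket] = (765/π) × 1.135249 = 276.4 W/m².

Q̄ ≈ 276 W/m²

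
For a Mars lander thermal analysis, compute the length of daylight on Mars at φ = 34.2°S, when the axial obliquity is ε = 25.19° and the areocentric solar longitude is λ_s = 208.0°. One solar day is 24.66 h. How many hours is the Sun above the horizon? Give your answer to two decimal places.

13.42 h

sin δ = sin 25.19° × sin 208.0° = -0.19982, so δ = -11.526°.
cos H₀ = −tan φ · tan δ = −tan(-34.2°) × tan(-11.526°) = -0.1386, so H₀ = 1.7098 rad = 97.97°.
Daylight = 2H₀/(2π) × 24.66 h = (1.7098/π) × 24.66 = 13.42 h.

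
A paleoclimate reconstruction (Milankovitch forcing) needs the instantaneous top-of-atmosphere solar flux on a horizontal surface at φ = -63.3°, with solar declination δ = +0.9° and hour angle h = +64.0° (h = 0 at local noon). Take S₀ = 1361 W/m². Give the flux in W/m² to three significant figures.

249 W/m²

cos θ_z = sin φ sin δ + cos φ cos δ cos h = -0.014032 + 0.196944 = 0.182912.
Flux = S₀ · cos θ_z = 1361 × 0.182912 = 248.9 W/m².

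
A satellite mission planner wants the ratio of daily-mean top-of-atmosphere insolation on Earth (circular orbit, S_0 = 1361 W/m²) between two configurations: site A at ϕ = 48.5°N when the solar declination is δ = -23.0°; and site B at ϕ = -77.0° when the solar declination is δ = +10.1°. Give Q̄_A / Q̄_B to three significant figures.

— Configuration A (ϕ=+48.5°):
cos h₀ = −tan(+48.5°) tan(-23.000°) = 0.4798, h₀ = 1.0704 rad.
Bracket: h₀ sin ϕ sin δ + cos ϕ cos δ sin h₀ = 1.0704×0.74896×-0.39073 + 0.66262×0.92050×0.87739 = -0.313243 + 0.535157 = 0.221914.
Q̄ = (S_0/π) × [bracket] = (1361/π) × 0.221914 = 96.138 W/m².
— Configuration B (ϕ=-77.0°):
cos h₀ = −tan(-77.0°) tan(+10.100°) = 0.7716, h₀ = 0.6895 rad.
Bracket: h₀ sin ϕ sin δ + cos ϕ cos δ sin h₀ = 0.6895×-0.97437×0.17537 + 0.22495×0.98450×0.63616 = -0.117818 + 0.140886 = 0.023068.
Q̄ = (S_0/π) × [bracket] = (1361/π) × 0.023068 = 9.9935 W/m².
Ratio Q̄_A / Q̄_B = 96.138 / 9.9935 = 9.620.

Q̄_A / Q̄_B ≈ 9.62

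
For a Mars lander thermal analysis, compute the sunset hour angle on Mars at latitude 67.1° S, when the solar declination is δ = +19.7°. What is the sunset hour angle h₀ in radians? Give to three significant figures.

h₀ = 0.559 rad

cos h₀ = −tan ϕ · tan δ = −tan(-67.1°) × tan(+19.700°) = 0.8476, so h₀ = 0.5593 rad = 32.05°.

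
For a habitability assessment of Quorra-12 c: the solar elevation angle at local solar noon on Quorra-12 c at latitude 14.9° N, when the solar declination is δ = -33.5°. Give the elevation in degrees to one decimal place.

At local noon the hour angle is zero, so the zenith angle equals |φ − δ| = |+14.9° − (-33.500°)| = 48.400°.
Elevation = 90° − 48.400° = 41.6°.

41.6°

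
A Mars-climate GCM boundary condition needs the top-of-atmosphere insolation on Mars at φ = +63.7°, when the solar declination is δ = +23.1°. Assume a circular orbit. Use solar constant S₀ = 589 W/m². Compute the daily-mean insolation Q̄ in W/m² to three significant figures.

Q̄ ≈ 211 W/m²

cos H₀ = −tan(+63.7°) tan(+23.100°) = -0.8630, H₀ = 2.6120 rad.
Bracket: H₀ sin φ sin δ + cos φ cos δ sin H₀ = 2.6120×0.89649×0.39234 + 0.44307×0.91982×0.50515 = 0.918716 + 0.205871 = 1.124587.
Q̄ = (S₀/π) × [bracket] = (589/π) × 1.124587 = 210.8 W/m².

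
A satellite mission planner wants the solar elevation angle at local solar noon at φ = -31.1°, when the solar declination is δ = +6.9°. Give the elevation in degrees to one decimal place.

At local noon the hour angle is zero, so the zenith angle equals |φ − δ| = |-31.1° − (+6.900°)| = 38.000°.
Elevation = 90° − 38.000° = 52.0°.

52.0°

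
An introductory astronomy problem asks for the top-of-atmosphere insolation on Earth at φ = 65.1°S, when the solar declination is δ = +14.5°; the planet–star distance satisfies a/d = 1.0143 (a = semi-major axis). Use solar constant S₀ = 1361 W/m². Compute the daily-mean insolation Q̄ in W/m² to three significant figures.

Q̄ ≈ 51.7 W/m²

cos H₀ = −tan(-65.1°) tan(+14.500°) = 0.5571, H₀ = 0.9799 rad.
Bracket: H₀ sin φ sin δ + cos φ cos δ sin H₀ = 0.9799×-0.90704×0.25038 + 0.42104×0.96815×0.83042 = -0.222540 + 0.338504 = 0.115964.
Inverse-square distance factor (a/d)² = 1.0143² = 1.028804.
Q̄ = (S₀/π) × 1.028804 × [bracket] = (1361/π) × 1.028804 × 0.115964 = 51.68 W/m².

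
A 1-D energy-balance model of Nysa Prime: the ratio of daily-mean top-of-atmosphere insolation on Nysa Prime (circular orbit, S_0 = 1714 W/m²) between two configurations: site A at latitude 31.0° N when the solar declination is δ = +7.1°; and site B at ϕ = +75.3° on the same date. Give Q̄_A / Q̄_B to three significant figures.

Q̄_A / Q̄_B ≈ 2.03

— Configuration A (ϕ=+31.0°):
cos h₀ = −tan(+31.0°) tan(+7.100°) = -0.0748, h₀ = 1.6457 rad.
Bracket: h₀ sin ϕ sin δ + cos ϕ cos δ sin h₀ = 1.6457×0.51504×0.12360 + 0.85717×0.99233×0.99720 = 0.104764 + 0.848214 = 0.952978.
Q̄ = (S_0/π) × [bracket] = (1714/π) × 0.952978 = 519.93 W/m².
— Configuration B (ϕ=+75.3°):
cos h₀ = −tan(+75.3°) tan(+7.100°) = -0.4748, h₀ = 2.0655 rad.
Bracket: h₀ sin ϕ sin δ + cos ϕ cos δ sin h₀ = 2.0655×0.96727×0.12360 + 0.25376×0.99233×0.88010 = 0.246940 + 0.221621 = 0.468561.
Q̄ = (S_0/π) × [bracket] = (1714/π) × 0.468561 = 255.64 W/m².
Ratio Q̄_A / Q̄_B = 519.93 / 255.64 = 2.034.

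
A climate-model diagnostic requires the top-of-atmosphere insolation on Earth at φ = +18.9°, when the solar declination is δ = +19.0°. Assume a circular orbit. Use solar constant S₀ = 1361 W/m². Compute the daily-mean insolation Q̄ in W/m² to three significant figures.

Q̄ ≈ 462 W/m²

cos H₀ = −tan(+18.9°) tan(+19.000°) = -0.1179, H₀ = 1.6890 rad.
Bracket: H₀ sin φ sin δ + cos φ cos δ sin H₀ = 1.6890×0.32392×0.32557 + 0.94609×0.94552×0.99303 = 0.178120 + 0.888312 = 1.066432.
Q̄ = (S₀/π) × [bracket] = (1361/π) × 1.066432 = 462.0 W/m².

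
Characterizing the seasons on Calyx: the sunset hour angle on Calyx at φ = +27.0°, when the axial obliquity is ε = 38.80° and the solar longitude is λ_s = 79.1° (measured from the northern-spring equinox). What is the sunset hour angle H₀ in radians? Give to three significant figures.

H₀ = 1.98 rad

Solar declination: sin δ = sin ε · sin λ_s = sin 38.80° × sin 79.1° = 0.61530, so δ = +37.974°.
cos H₀ = −tan φ · tan δ = −tan(+27.0°) × tan(+37.974°) = -0.3977, so H₀ = 1.9798 rad = 113.43°.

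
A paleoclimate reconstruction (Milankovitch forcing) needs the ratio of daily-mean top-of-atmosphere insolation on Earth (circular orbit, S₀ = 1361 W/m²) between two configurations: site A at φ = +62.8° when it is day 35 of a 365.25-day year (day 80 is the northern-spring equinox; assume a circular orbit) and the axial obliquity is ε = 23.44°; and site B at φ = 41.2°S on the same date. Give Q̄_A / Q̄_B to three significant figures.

— Configuration A (φ=+62.8°):
Solar longitude: λ_s = 360° × (35 − 80)/365.25 = -44.353°, i.e. -44.353° + 360° = 315.647°.
sin δ = sin 23.44° × sin 315.647° = -0.27809, so δ = -16.146°.
cos H₀ = −tan(+62.8°) tan(-16.146°) = 0.5633, H₀ = 0.9724 rad.
Bracket: H₀ sin φ sin δ + cos φ cos δ sin H₀ = 0.9724×0.88942×-0.27809 + 0.45710×0.96056×0.82624 = -0.240512 + 0.362779 = 0.122267.
Q̄ = (S₀/π) × [bracket] = (1361/π) × 0.122267 = 52.968 W/m².
— Configuration B (φ=-41.2°):
cos H₀ = −tan(-41.2°) tan(-16.146°) = -0.2534, H₀ = 1.8270 rad.
Bracket: H₀ sin φ sin δ + cos φ cos δ sin H₀ = 1.8270×-0.65869×-0.27809 + 0.75241×0.96056×0.96735 = 0.334661 + 0.699138 = 1.033799.
Q̄ = (S₀/π) × [bracket] = (1361/π) × 1.033799 = 447.86 W/m².
Ratio Q̄_A / Q̄_B = 52.968 / 447.86 = 0.1183.

Q̄_A / Q̄_B ≈ 0.118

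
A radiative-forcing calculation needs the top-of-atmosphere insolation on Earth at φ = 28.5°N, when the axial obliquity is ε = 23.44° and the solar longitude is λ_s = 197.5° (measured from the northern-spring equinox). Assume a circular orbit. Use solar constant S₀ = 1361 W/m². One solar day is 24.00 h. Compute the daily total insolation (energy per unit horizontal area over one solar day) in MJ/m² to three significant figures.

29.4 MJ/m²

Solar declination: sin δ = sin ε · sin λ_s = sin 23.44° × sin 197.5° = -0.11962, so δ = -6.870°.
cos H₀ = −tan(+28.5°) tan(-6.870°) = 0.0654, H₀ = 1.5053 rad.
Bracket: H₀ sin φ sin δ + cos φ cos δ sin H₀ = 1.5053×0.47716×-0.11962 + 0.87882×0.99282×0.99786 = -0.085919 + 0.870643 = 0.784724.
Q̄ = (S₀/π) × [bracket] = (1361/π) × 0.784724 = 339.96 W/m².
Daily total = Q̄ × 24.00 h × 3600 s/h = 339.96 × 24.00 × 3600 / 10⁶ = 29.37 MJ/m².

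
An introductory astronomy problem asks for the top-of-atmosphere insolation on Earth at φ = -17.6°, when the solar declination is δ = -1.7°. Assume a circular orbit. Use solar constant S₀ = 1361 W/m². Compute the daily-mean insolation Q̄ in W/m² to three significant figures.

Q̄ ≈ 419 W/m²

cos H₀ = −tan(-17.6°) tan(-1.700°) = -0.0094, H₀ = 1.5802 rad.
Bracket: H₀ sin φ sin δ + cos φ cos δ sin H₀ = 1.5802×-0.30237×-0.02967 + 0.95319×0.99956×0.99996 = 0.014176 + 0.952732 = 0.966908.
Q̄ = (S₀/π) × [bracket] = (1361/π) × 0.966908 = 418.9 W/m².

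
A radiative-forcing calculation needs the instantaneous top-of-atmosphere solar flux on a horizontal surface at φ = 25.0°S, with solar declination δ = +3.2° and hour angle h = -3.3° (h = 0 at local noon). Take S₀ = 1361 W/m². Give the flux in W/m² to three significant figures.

1.20e+03 W/m²

cos θ_z = sin φ sin δ + cos φ cos δ cos h = -0.023591 + 0.903394 = 0.879803.
Flux = S₀ · cos θ_z = 1361 × 0.879803 = 1197 W/m².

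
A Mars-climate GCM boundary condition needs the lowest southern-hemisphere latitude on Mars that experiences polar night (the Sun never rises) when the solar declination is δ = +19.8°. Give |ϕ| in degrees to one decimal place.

Polar night requires cos h₀ = −tan ϕ tan δ ≥ 1, i.e. tan ϕ tan δ ≤ −1.
The boundary is |tan ϕ| · |tan δ| = 1, so |ϕ| = 90° − |δ| = 90° − 19.8° = 70.2° in the southern hemisphere.

|ϕ| = 70.2°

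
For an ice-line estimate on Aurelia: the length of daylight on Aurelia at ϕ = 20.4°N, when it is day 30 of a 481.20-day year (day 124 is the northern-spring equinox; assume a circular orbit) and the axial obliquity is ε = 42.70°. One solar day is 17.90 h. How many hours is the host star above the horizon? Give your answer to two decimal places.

Solar longitude: L_s = 360° × (30 − 124)/481.20 = -70.324°, i.e. -70.324° + 360° = 289.676°.
sin δ = sin 42.70° × sin 289.676° = -0.63856, so δ = -39.685°.
cos h₀ = −tan ϕ · tan δ = −tan(+20.4°) × tan(-39.685°) = 0.3086, so h₀ = 1.2571 rad = 72.03°.
Daylight = 2h₀/(2π) × 17.90 h = (1.2571/π) × 17.90 = 7.16 h.

7.16 h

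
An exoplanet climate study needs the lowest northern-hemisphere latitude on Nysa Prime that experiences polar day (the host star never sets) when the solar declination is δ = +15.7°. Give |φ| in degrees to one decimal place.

Polar day requires cos H₀ = −tan φ tan δ ≤ −1, i.e. tan φ tan δ ≥ 1.
The boundary is |tan φ| · |tan δ| = 1, so |φ| = 90° − |δ| = 90° − 15.7° = 74.3° in the northern hemisphere.

|φ| = 74.3°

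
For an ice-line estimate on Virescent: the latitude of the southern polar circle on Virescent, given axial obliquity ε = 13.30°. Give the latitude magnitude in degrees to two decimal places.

76.70°

The polar circle is the lowest latitude that experiences at least one full rotation of continuous darkness at the northern-summer solstice; it lies at |φ| = 90° − ε = 90° − 13.30° = 76.70°.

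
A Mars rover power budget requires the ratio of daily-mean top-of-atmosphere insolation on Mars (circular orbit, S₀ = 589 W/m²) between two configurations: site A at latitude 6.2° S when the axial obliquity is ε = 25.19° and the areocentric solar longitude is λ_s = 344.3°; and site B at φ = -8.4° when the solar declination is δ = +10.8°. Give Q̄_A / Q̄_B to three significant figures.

Q̄_A / Q̄_B ≈ 1.08

— Configuration A (φ=-6.2°):
sin δ = sin 25.19° × sin 344.3° = -0.11517, so δ = -6.614°.
cos H₀ = −tan(-6.2°) tan(-6.614°) = -0.0126, H₀ = 1.5834 rad.
Bracket: H₀ sin φ sin δ + cos φ cos δ sin H₀ = 1.5834×-0.10800×-0.11517 + 0.99415×0.99335×0.99992 = 0.019695 + 0.987460 = 1.007155.
Q̄ = (S₀/π) × [bracket] = (589/π) × 1.007155 = 188.83 W/m².
— Configuration B (φ=-8.4°):
cos H₀ = −tan(-8.4°) tan(+10.800°) = 0.0282, H₀ = 1.5426 rad.
Bracket: H₀ sin φ sin δ + cos φ cos δ sin H₀ = 1.5426×-0.14608×0.18738 + 0.98927×0.98229×0.99960 = -0.042225 + 0.971361 = 0.929136.
Q̄ = (S₀/π) × [bracket] = (589/π) × 0.929136 = 174.20 W/m².
Ratio Q̄_A / Q̄_B = 188.83 / 174.20 = 1.084.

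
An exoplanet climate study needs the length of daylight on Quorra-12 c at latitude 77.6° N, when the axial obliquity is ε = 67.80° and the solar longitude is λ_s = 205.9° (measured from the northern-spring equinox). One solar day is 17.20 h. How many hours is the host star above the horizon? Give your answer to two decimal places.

0.00 h

Solar declination: sin δ = sin ε · sin λ_s = sin 67.80° × sin 205.9° = -0.40442, so δ = -23.855°.
cos H₀ = −tan φ · tan δ = 2.0112 ≥ 1, so the host star never rises (polar night) and H₀ = 0.
Daylight = 2H₀/(2π) × 17.20 h = (0.0000/π) × 17.20 = 0.00 h.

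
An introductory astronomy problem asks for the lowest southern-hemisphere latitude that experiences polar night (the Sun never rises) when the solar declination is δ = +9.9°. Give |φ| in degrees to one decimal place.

Polar night requires cos H₀ = −tan φ tan δ ≥ 1, i.e. tan φ tan δ ≤ −1.
The boundary is |tan φ| · |tan δ| = 1, so |φ| = 90° − |δ| = 90° − 9.9° = 80.1° in the southern hemisphere.

|φ| = 80.1°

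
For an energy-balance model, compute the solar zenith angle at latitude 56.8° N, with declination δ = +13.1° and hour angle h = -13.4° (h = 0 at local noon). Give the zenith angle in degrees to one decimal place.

cos θ_z = sin φ sin δ + cos φ cos δ cos h = 0.189654 + 0.518794 = 0.708448.
θ_z = arccos(0.708448) = 44.9°.

θ_z = 44.9°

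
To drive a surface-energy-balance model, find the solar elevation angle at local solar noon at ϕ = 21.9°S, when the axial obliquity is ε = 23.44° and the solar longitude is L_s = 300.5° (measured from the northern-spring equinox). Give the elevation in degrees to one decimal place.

88.1°

Solar declination: sin δ = sin ε · sin L_s = sin 23.44° × sin 300.5° = -0.34275, so δ = -20.044°.
At local noon the hour angle is zero, so the zenith angle equals |ϕ − δ| = |-21.9° − (-20.044°)| = 1.856°.
Elevation = 90° − 1.856° = 88.1°.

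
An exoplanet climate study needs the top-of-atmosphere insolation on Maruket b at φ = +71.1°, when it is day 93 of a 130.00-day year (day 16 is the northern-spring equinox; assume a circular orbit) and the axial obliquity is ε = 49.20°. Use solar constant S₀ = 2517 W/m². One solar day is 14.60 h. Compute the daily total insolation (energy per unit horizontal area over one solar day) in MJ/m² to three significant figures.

0.00 MJ/m²

Solar longitude: λ_s = 360° × (93 − 16)/130.00 = 213.231°.
sin δ = sin 49.20° × sin 213.231° = -0.41484, so δ = -24.509°.
cos H₀ = −tan(+71.1°) tan(-24.509°) = 1.3316 ≥ 1 ⇒ polar night, H₀ = 0 and Q̄ = 0.
Daily total = Q̄ × 14.60 h × 3600 s/h = 0.00 MJ/m².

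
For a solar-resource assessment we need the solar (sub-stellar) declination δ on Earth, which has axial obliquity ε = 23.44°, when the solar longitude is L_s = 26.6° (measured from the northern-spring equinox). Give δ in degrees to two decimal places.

sin δ = sin ε · sin L_s = sin 23.44° × sin 26.6° = 0.178113.
δ = arcsin(0.178113) = +10.26°.

δ = +10.26°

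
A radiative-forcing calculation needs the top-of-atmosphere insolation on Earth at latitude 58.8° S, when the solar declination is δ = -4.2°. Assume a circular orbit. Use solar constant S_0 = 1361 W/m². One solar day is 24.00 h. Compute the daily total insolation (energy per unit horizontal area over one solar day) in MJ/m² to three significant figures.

23.2 MJ/m²

cos h₀ = −tan(-58.8°) tan(-4.200°) = -0.1213, h₀ = 1.6924 rad.
Bracket: h₀ sin ϕ sin δ + cos ϕ cos δ sin h₀ = 1.6924×-0.85536×-0.07324 + 0.51803×0.99731×0.99262 = 0.106023 + 0.512824 = 0.618847.
Q̄ = (S_0/π) × [bracket] = (1361/π) × 0.618847 = 268.10 W/m².
Daily total = Q̄ × 24.00 h × 3600 s/h = 268.10 × 24.00 × 3600 / 10⁶ = 23.16 MJ/m².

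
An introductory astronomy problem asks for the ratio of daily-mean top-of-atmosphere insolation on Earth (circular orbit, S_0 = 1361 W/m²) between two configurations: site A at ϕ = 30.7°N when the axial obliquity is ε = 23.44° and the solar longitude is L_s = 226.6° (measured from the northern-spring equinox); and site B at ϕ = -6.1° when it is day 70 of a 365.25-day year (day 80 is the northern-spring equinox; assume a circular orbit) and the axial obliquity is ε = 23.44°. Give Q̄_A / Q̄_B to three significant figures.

— Configuration A (ϕ=+30.7°):
Solar declination: sin δ = sin ε · sin L_s = sin 23.44° × sin 226.6° = -0.28902, so δ = -16.799°.
cos h₀ = −tan(+30.7°) tan(-16.799°) = 0.1793, h₀ = 1.3906 rad.
Bracket: h₀ sin ϕ sin δ + cos ϕ cos δ sin h₀ = 1.3906×0.51054×-0.28902 + 0.85985×0.95732×0.98380 = -0.205192 + 0.809817 = 0.604625.
Q̄ = (S_0/π) × [bracket] = (1361/π) × 0.604625 = 261.94 W/m².
— Configuration B (ϕ=-6.1°):
Solar longitude: L_s = 360° × (70 − 80)/365.25 = -9.856°, i.e. -9.856° + 360° = 350.144°.
sin δ = sin 23.44° × sin 350.144° = -0.06809, so δ = -3.904°.
cos h₀ = −tan(-6.1°) tan(-3.904°) = -0.0073, h₀ = 1.5781 rad.
Bracket: h₀ sin ϕ sin δ + cos ϕ cos δ sin h₀ = 1.5781×-0.10626×-0.06809 + 0.99434×0.99768×0.99997 = 0.011418 + 0.992003 = 1.003421.
Q̄ = (S_0/π) × [bracket] = (1361/π) × 1.003421 = 434.70 W/m².
Ratio Q̄_A / Q̄_B = 261.94 / 434.70 = 0.6026.

Q̄_A / Q̄_B ≈ 0.603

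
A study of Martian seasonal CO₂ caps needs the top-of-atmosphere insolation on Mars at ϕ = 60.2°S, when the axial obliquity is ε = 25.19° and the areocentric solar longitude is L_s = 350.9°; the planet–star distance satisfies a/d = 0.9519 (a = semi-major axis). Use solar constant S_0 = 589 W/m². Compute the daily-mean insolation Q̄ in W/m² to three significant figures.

sin δ = sin 25.19° × sin 350.9° = -0.06732, so δ = -3.860°.
cos h₀ = −tan(-60.2°) tan(-3.860°) = -0.1178, h₀ = 1.6889 rad.
Bracket: h₀ sin ϕ sin δ + cos ϕ cos δ sin h₀ = 1.6889×-0.86777×-0.06732 + 0.49697×0.99773×0.99304 = 0.098663 + 0.492391 = 0.591054.
Inverse-square distance factor (a/d)² = 0.9519² = 0.906114.
Q̄ = (S_0/π) × 0.906114 × [bracket] = (589/π) × 0.906114 × 0.591054 = 100.4 W/m².

Q̄ ≈ 100 W/m²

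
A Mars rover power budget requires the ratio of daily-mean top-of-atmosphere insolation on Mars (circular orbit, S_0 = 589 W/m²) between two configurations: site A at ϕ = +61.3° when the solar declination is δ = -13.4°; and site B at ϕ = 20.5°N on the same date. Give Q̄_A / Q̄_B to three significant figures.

— Configuration A (ϕ=+61.3°):
cos h₀ = −tan(+61.3°) tan(-13.400°) = 0.4351, h₀ = 1.1206 rad.
Bracket: h₀ sin ϕ sin δ + cos ϕ cos δ sin h₀ = 1.1206×0.87715×-0.23175 + 0.48022×0.97278×0.90036 = -0.227795 + 0.420602 = 0.192807.
Q̄ = (S_0/π) × [bracket] = (589/π) × 0.192807 = 36.148 W/m².
— Configuration B (ϕ=+20.5°):
cos h₀ = −tan(+20.5°) tan(-13.400°) = 0.0891, h₀ = 1.4816 rad.
Bracket: h₀ sin ϕ sin δ + cos ϕ cos δ sin h₀ = 1.4816×0.35021×-0.23175 + 0.93667×0.97278×0.99603 = -0.120248 + 0.907556 = 0.787308.
Q̄ = (S_0/π) × [bracket] = (589/π) × 0.787308 = 147.61 W/m².
Ratio Q̄_A / Q̄_B = 36.148 / 147.61 = 0.2449.

Q̄_A / Q̄_B ≈ 0.245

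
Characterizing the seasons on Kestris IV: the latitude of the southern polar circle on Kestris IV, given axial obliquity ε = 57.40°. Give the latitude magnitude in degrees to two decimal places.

The polar circle is the lowest latitude that experiences at least one full rotation of continuous darkness at the northern-summer solstice; it lies at |φ| = 90° − ε = 90° − 57.40° = 32.60°.

32.60°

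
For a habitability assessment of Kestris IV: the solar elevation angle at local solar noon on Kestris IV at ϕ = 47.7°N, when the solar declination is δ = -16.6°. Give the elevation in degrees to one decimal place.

At local noon the hour angle is zero, so the zenith angle equals |ϕ − δ| = |+47.7° − (-16.600°)| = 64.300°.
Elevation = 90° − 64.300° = 25.7°.

25.7°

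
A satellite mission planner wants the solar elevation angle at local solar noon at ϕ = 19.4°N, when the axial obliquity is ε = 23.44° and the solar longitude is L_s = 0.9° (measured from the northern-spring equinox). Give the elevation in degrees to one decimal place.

Solar declination: sin δ = sin ε · sin L_s = sin 23.44° × sin 0.9° = 0.00625, so δ = +0.358°.
At local noon the hour angle is zero, so the zenith angle equals |ϕ − δ| = |+19.4° − (+0.358°)| = 19.042°.
Elevation = 90° − 19.042° = 71.0°.

71.0°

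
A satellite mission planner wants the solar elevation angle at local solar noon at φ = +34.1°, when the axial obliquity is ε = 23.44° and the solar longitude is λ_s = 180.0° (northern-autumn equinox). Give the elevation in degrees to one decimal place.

55.9°

Solar declination: sin δ = sin ε · sin λ_s = sin 23.44° × sin 180.0° = 0.00000, so δ = +0.000°.
At local noon the hour angle is zero, so the zenith angle equals |φ − δ| = |+34.1° − (+0.000°)| = 34.100°.
Elevation = 90° − 34.100° = 55.9°.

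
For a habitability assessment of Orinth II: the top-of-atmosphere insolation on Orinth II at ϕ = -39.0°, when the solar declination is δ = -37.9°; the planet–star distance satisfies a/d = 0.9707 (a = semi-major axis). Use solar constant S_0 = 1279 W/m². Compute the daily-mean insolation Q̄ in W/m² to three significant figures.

Q̄ ≈ 517 W/m²

cos h₀ = −tan(-39.0°) tan(-37.900°) = -0.6304, h₀ = 2.2529 rad.
Bracket: h₀ sin ϕ sin δ + cos ϕ cos δ sin h₀ = 2.2529×-0.62932×-0.61429 + 0.77715×0.78908×0.77627 = 0.870937 + 0.476035 = 1.346972.
Inverse-square distance factor (a/d)² = 0.9707² = 0.942258.
Q̄ = (S_0/π) × 0.942258 × [bracket] = (1279/π) × 0.942258 × 1.346972 = 516.7 W/m².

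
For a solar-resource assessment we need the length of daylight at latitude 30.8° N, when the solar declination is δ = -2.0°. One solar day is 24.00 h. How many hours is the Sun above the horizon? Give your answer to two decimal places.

cos H₀ = −tan φ · tan δ = −tan(+30.8°) × tan(-2.000°) = 0.0208, so H₀ = 1.5500 rad = 88.81°.
Daylight = 2H₀/(2π) × 24.00 h = (1.5500/π) × 24.00 = 11.84 h.

11.84 h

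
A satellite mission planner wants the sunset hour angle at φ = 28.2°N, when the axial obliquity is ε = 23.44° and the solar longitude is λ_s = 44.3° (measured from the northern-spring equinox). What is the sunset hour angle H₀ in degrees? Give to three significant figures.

H₀ = 98.9°

Solar declination: sin δ = sin ε · sin λ_s = sin 23.44° × sin 44.3° = 0.27782, so δ = +16.130°.
cos H₀ = −tan φ · tan δ = −tan(+28.2°) × tan(+16.130°) = -0.1551, so H₀ = 1.7265 rad = 98.92°.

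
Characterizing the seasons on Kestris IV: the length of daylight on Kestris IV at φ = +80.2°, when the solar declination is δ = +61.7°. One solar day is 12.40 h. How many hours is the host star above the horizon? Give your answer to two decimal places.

12.40 h

Sunrise equation: cos H₀ = −tan φ · tan δ = -10.7521 ≤ −1, so the host star never sets (polar day) and H₀ = π.
Daylight = 2H₀/(2π) × 12.40 h = (3.1416/π) × 12.40 = 12.40 h.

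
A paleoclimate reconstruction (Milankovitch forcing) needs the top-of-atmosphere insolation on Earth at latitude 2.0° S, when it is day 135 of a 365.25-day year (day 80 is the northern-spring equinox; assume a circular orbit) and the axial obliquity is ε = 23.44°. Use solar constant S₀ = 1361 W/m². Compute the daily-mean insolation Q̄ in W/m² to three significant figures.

Solar longitude: λ_s = 360° × (135 − 80)/365.25 = 54.209°.
sin δ = sin 23.44° × sin 54.209° = 0.32267, so δ = +18.824°.
cos H₀ = −tan(-2.0°) tan(+18.824°) = 0.0119, H₀ = 1.5589 rad.
Bracket: H₀ sin φ sin δ + cos φ cos δ sin H₀ = 1.5589×-0.03490×0.32267 + 0.99939×0.94651×0.99993 = -0.017555 + 0.945866 = 0.928311.
Q̄ = (S₀/π) × [bracket] = (1361/π) × 0.928311 = 402.2 W/m².

Q̄ ≈ 402 W/m²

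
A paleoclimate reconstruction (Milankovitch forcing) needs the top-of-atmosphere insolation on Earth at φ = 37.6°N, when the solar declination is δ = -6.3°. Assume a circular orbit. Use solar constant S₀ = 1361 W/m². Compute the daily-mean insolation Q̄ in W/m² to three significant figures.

cos H₀ = −tan(+37.6°) tan(-6.300°) = 0.0850, H₀ = 1.4857 rad.
Bracket: H₀ sin φ sin δ + cos φ cos δ sin H₀ = 1.4857×0.61015×-0.10973 + 0.79229×0.99396×0.99638 = -0.099470 + 0.784654 = 0.685184.
Q̄ = (S₀/π) × [bracket] = (1361/π) × 0.685184 = 296.8 W/m².

Q̄ ≈ 297 W/m²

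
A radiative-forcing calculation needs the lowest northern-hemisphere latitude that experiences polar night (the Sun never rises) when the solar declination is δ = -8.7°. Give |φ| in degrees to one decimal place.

|φ| = 81.3°

Polar night requires cos H₀ = −tan φ tan δ ≥ 1, i.e. tan φ tan δ ≤ −1.
The boundary is |tan φ| · |tan δ| = 1, so |φ| = 90° − |δ| = 90° − 8.7° = 81.3° in the northern hemisphere.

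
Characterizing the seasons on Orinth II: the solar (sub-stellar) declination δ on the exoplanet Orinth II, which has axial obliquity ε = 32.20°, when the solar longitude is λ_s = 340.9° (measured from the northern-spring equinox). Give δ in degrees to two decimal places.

sin δ = sin ε · sin λ_s = sin 32.20° × sin 340.9° = -0.174367.
δ = arcsin(-0.174367) = -10.04°.

δ = -10.04°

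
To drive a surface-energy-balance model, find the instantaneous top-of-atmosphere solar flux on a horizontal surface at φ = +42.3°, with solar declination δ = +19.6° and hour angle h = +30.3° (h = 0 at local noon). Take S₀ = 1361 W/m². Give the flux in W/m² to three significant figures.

cos θ_z = sin φ sin δ + cos φ cos δ cos h = 0.225763 + 0.601592 = 0.827355.
Flux = S₀ · cos θ_z = 1361 × 0.827355 = 1126 W/m².

1.13e+03 W/m²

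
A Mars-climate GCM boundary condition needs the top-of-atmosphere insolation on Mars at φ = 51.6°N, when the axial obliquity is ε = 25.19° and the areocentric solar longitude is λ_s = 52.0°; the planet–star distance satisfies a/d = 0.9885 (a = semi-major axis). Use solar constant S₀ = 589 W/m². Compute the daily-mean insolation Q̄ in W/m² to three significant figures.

Q̄ ≈ 194 W/m²

sin δ = sin 25.19° × sin 52.0° = 0.33539, so δ = +19.597°.
cos H₀ = −tan(+51.6°) tan(+19.597°) = -0.4492, H₀ = 2.0366 rad.
Bracket: H₀ sin φ sin δ + cos φ cos δ sin H₀ = 2.0366×0.78369×0.33539 + 0.62115×0.94208×0.89344 = 0.535304 + 0.522817 = 1.058121.
Inverse-square distance factor (a/d)² = 0.9885² = 0.977132.
Q̄ = (S₀/π) × 0.977132 × [bracket] = (589/π) × 0.977132 × 1.058121 = 193.8 W/m².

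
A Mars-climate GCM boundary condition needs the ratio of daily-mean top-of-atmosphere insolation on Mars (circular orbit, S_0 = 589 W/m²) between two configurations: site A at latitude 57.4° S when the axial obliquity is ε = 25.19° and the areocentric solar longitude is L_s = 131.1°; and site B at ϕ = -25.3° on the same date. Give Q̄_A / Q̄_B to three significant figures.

— Configuration A (ϕ=-57.4°):
sin δ = sin 25.19° × sin 131.1° = 0.32073, so δ = +18.707°.
cos h₀ = −tan(-57.4°) tan(+18.707°) = 0.5295, h₀ = 1.0128 rad.
Bracket: h₀ sin ϕ sin δ + cos ϕ cos δ sin h₀ = 1.0128×-0.84245×0.32073 + 0.53877×0.94717×0.84832 = -0.273658 + 0.432903 = 0.159245.
Q̄ = (S_0/π) × [bracket] = (589/π) × 0.159245 = 29.856 W/m².
— Configuration B (ϕ=-25.3°):
cos h₀ = −tan(-25.3°) tan(+18.707°) = 0.1601, h₀ = 1.4100 rad.
Bracket: h₀ sin ϕ sin δ + cos ϕ cos δ sin h₀ = 1.4100×-0.42736×0.32073 + 0.90408×0.94717×0.98711 = -0.193265 + 0.845280 = 0.652015.
Q̄ = (S_0/π) × [bracket] = (589/π) × 0.652015 = 122.24 W/m².
Ratio Q̄_A / Q̄_B = 29.856 / 122.24 = 0.2442.

Q̄_A / Q̄_B ≈ 0.244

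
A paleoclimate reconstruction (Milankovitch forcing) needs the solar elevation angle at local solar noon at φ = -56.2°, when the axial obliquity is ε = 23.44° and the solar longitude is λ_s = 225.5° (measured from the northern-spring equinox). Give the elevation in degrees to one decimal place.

Solar declination: sin δ = sin ε · sin λ_s = sin 23.44° × sin 225.5° = -0.28372, so δ = -16.483°.
At local noon the hour angle is zero, so the zenith angle equals |φ − δ| = |-56.2° − (-16.483°)| = 39.717°.
Elevation = 90° − 39.717° = 50.3°.

50.3°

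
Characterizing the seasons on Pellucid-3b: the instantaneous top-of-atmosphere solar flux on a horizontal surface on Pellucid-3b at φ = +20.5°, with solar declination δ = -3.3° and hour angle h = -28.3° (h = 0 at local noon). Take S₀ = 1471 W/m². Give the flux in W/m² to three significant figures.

1.18e+03 W/m²

cos θ_z = sin φ sin δ + cos φ cos δ cos h = -0.020159 + 0.823351 = 0.803192.
Flux = S₀ · cos θ_z = 1471 × 0.803192 = 1181 W/m².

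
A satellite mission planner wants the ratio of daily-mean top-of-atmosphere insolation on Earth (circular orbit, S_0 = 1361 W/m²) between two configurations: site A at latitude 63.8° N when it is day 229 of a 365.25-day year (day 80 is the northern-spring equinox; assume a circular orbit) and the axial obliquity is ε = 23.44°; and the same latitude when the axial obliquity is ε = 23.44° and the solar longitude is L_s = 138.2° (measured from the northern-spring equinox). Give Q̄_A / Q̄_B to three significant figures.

Q̄_A / Q̄_B ≈ 0.902

— Configuration A (ϕ=+63.8°):
Solar longitude: L_s = 360° × (229 − 80)/365.25 = 146.858°.
sin δ = sin 23.44° × sin 146.858° = 0.21748, so δ = +12.561°.
cos h₀ = −tan(+63.8°) tan(+12.561°) = -0.4528, h₀ = 2.0407 rad.
Bracket: h₀ sin ϕ sin δ + cos ϕ cos δ sin h₀ = 2.0407×0.89726×0.21748 + 0.44151×0.97607×0.89161 = 0.398214 + 0.384235 = 0.782449.
Q̄ = (S_0/π) × [bracket] = (1361/π) × 0.782449 = 338.97 W/m².
— Configuration B (ϕ=+63.8°):
Solar declination: sin δ = sin ε · sin L_s = sin 23.44° × sin 138.2° = 0.26514, so δ = +15.375°.
cos h₀ = −tan(+63.8°) tan(+15.375°) = -0.5588, h₀ = 2.1638 rad.
Bracket: h₀ sin ϕ sin δ + cos ϕ cos δ sin h₀ = 2.1638×0.89726×0.26514 + 0.44151×0.96421×0.82928 = 0.514767 + 0.353031 = 0.867798.
Q̄ = (S_0/π) × [bracket] = (1361/π) × 0.867798 = 375.95 W/m².
Ratio Q̄_A / Q̄_B = 338.97 / 375.95 = 0.9016.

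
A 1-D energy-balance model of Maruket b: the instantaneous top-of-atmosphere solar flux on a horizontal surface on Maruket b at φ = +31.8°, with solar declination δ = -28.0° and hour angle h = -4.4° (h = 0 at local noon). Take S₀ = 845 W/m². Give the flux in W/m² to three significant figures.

423 W/m²

cos θ_z = sin φ sin δ + cos φ cos δ cos h = -0.247391 + 0.748199 = 0.500808.
Flux = S₀ · cos θ_z = 845 × 0.500808 = 423.2 W/m².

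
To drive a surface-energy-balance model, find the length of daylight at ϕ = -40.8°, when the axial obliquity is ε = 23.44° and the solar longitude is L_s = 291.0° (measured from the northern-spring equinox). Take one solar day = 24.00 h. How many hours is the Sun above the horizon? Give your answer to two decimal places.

Solar declination: sin δ = sin ε · sin L_s = sin 23.44° × sin 291.0° = -0.37137, so δ = -21.800°.
cos h₀ = −tan ϕ · tan δ = −tan(-40.8°) × tan(-21.800°) = -0.3452, so h₀ = 1.9233 rad = 110.20°.
Daylight = 2h₀/(2π) × 24.00 h = (1.9233/π) × 24.00 = 14.69 h.

14.69 h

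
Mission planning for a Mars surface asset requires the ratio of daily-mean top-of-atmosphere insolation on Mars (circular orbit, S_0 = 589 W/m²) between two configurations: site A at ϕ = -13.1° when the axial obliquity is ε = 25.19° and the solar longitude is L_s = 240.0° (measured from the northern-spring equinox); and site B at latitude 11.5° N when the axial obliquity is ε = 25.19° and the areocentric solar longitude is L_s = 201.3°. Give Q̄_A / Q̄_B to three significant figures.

Q̄_A / Q̄_B ≈ 1.13

— Configuration A (ϕ=-13.1°):
Solar declination: sin δ = sin ε · sin L_s = sin 25.19° × sin 240.0° = -0.36860, so δ = -21.629°.
cos h₀ = −tan(-13.1°) tan(-21.629°) = -0.0923, h₀ = 1.6632 rad.
Bracket: h₀ sin ϕ sin δ + cos ϕ cos δ sin h₀ = 1.6632×-0.22665×-0.36860 + 0.97398×0.92959×0.99573 = 0.138949 + 0.901536 = 1.040485.
Q̄ = (S_0/π) × [bracket] = (589/π) × 1.040485 = 195.07 W/m².
— Configuration B (ϕ=+11.5°):
sin δ = sin 25.19° × sin 201.3° = -0.15461, so δ = -8.894°.
cos h₀ = −tan(+11.5°) tan(-8.894°) = 0.0318, h₀ = 1.5390 rad.
Bracket: h₀ sin ϕ sin δ + cos ϕ cos δ sin h₀ = 1.5390×0.19937×-0.15461 + 0.97992×0.98798×0.99949 = -0.047439 + 0.967648 = 0.920209.
Q̄ = (S_0/π) × [bracket] = (589/π) × 0.920209 = 172.52 W/m².
Ratio Q̄_A / Q̄_B = 195.07 / 172.52 = 1.131.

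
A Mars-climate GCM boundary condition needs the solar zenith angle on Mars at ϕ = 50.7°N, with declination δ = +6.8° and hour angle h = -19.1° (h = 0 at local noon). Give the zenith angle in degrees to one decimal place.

θ_z = 46.7°

cos θ_z = sin ϕ sin δ + cos ϕ cos δ cos h = 0.091626 + 0.594302 = 0.685928.
θ_z = arccos(0.685928) = 46.7°.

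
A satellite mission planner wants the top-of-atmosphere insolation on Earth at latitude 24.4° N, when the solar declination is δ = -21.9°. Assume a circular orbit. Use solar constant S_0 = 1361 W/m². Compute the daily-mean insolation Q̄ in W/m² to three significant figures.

cos h₀ = −tan(+24.4°) tan(-21.900°) = 0.1824, h₀ = 1.3874 rad.
Bracket: h₀ sin ϕ sin δ + cos ϕ cos δ sin h₀ = 1.3874×0.41310×-0.37299 + 0.91068×0.92784×0.98323 = -0.213774 + 0.830795 = 0.617021.
Q̄ = (S_0/π) × [bracket] = (1361/π) × 0.617021 = 267.3 W/m².

Q̄ ≈ 267 W/m²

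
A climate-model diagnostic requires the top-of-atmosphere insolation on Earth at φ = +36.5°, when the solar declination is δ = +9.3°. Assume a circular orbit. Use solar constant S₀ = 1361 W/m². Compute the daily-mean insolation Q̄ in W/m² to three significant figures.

cos H₀ = −tan(+36.5°) tan(+9.300°) = -0.1212, H₀ = 1.6923 rad.
Bracket: H₀ sin φ sin δ + cos φ cos δ sin H₀ = 1.6923×0.59482×0.16160 + 0.80386×0.98686×0.99263 = 0.162669 + 0.787451 = 0.950120.
Q̄ = (S₀/π) × [bracket] = (1361/π) × 0.950120 = 411.6 W/m².

Q̄ ≈ 412 W/m²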